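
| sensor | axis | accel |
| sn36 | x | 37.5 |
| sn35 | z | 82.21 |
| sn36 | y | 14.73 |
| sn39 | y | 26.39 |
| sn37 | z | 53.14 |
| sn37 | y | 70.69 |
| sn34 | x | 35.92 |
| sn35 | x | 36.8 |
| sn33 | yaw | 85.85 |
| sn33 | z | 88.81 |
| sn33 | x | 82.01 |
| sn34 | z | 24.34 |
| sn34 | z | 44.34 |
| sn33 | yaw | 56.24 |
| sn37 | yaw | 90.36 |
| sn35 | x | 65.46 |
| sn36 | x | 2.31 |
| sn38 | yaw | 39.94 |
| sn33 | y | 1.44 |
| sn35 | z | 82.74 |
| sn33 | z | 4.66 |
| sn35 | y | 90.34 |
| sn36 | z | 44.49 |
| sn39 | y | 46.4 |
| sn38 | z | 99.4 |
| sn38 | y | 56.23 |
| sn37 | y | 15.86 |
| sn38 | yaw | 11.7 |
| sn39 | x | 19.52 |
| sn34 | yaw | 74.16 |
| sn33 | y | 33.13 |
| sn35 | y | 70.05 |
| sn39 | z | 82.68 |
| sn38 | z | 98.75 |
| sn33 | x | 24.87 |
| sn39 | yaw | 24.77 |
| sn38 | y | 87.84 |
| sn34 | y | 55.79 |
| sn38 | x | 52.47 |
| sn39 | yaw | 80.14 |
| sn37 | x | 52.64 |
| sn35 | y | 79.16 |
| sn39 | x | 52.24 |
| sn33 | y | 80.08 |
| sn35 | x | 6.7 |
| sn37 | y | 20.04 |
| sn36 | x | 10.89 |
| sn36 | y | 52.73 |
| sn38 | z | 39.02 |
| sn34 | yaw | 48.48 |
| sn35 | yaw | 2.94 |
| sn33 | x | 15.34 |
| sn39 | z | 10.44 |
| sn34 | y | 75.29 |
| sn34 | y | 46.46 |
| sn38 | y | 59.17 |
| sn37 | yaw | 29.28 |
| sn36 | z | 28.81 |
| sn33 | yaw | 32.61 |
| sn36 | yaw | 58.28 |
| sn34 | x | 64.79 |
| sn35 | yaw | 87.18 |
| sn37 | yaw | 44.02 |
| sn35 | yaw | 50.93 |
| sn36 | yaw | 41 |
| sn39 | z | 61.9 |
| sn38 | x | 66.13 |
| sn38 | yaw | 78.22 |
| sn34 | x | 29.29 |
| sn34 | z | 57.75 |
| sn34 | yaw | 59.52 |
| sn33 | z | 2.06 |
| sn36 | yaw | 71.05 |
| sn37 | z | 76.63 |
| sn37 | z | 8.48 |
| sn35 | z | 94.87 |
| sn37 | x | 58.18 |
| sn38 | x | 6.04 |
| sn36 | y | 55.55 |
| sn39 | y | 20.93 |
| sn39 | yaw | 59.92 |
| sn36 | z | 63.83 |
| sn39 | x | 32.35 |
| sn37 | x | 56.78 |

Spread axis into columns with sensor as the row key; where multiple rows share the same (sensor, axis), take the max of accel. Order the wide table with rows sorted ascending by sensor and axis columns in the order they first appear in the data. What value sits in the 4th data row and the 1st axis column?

With rows sorted ascending by sensor, row 4 is sensor=sn36. axis columns in first-appearance order: x, z, y, yaw; column 1 is x.
Long rows with sensor=sn36, axis=x: max(37.5, 2.31, 10.89) = 37.5.

37.5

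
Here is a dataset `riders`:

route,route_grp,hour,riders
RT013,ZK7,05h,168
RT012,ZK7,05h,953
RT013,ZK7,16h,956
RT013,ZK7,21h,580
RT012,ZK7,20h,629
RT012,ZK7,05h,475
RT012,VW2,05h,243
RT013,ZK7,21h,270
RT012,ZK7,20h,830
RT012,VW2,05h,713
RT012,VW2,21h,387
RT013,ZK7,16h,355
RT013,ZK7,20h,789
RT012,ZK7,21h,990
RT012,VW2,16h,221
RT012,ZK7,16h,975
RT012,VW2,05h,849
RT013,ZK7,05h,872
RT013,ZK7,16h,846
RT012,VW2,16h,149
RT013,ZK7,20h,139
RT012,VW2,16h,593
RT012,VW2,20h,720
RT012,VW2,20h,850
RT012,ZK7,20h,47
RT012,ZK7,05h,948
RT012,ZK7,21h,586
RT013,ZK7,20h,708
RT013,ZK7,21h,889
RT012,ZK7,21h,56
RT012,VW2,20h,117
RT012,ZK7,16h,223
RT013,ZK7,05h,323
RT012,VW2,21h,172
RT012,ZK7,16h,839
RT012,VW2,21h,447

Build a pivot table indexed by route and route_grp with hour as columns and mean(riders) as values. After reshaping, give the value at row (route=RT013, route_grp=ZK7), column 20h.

545.33

Rows with route=RT013, route_grp=ZK7 and hour=20h: riders values are 789, 139, 708.
(789 + 139 + 708) / 3 = 545.33.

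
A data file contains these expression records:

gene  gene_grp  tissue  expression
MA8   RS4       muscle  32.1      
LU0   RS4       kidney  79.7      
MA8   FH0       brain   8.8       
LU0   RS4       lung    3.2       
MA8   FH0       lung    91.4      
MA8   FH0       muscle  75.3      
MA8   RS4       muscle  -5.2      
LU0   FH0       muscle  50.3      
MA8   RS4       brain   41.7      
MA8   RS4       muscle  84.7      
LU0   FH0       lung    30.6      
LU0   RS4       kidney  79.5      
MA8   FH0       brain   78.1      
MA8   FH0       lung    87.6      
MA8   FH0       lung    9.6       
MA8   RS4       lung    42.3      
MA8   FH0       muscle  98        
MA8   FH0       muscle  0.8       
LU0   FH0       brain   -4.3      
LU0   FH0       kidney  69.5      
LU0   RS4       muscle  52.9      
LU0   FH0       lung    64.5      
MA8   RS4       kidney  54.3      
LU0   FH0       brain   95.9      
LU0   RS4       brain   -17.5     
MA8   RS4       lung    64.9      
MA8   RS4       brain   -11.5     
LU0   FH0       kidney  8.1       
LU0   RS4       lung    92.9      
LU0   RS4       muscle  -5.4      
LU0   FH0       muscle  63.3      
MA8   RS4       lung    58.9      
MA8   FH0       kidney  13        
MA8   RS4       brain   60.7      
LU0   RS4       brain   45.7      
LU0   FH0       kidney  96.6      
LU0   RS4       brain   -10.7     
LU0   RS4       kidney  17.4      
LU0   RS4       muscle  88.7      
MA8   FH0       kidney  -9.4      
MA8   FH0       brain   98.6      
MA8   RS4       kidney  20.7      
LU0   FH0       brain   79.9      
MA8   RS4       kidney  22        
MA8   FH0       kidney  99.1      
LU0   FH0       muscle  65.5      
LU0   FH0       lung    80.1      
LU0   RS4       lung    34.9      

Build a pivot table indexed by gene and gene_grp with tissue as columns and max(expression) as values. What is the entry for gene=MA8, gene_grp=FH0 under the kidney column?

Rows with gene=MA8, gene_grp=FH0 and tissue=kidney: expression values are 13, -9.4, 99.1.
max(13, -9.4, 99.1) = 99.1.

99.1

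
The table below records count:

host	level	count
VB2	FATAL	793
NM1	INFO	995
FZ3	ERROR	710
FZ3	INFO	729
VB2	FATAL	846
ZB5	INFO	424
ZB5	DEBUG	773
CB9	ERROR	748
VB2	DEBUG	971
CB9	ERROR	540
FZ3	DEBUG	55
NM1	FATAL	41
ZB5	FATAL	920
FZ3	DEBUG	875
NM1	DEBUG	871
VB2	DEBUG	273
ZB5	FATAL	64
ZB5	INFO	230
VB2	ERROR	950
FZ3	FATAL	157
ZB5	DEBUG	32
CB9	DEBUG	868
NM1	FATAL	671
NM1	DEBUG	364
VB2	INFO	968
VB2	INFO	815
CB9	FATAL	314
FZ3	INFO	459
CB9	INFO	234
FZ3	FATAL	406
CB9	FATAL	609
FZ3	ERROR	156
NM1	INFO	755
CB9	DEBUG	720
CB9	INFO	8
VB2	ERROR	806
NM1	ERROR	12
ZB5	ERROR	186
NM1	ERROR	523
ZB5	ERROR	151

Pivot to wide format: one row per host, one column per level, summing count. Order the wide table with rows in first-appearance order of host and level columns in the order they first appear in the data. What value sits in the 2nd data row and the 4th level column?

1235

With rows in first-appearance order of host, row 2 is host=NM1. level columns in first-appearance order: FATAL, INFO, ERROR, DEBUG; column 4 is DEBUG.
Long rows with host=NM1, level=DEBUG: 871 + 364 = 1235.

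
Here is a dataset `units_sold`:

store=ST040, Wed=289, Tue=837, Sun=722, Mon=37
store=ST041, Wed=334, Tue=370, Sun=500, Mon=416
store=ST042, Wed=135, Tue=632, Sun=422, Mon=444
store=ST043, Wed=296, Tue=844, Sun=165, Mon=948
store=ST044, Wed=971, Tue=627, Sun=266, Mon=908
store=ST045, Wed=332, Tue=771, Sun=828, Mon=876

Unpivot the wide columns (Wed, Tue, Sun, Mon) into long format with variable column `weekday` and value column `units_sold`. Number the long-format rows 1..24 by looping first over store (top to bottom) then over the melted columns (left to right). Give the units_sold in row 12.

24 rows total (6 × 4). Row 12: index ⌊(12-1)/4⌋ = 2 into store → ST042; (12-1) mod 4 = 3 into the melted columns → Mon.
So row 12 is (ST042, Mon, 444); units_sold = 444.

444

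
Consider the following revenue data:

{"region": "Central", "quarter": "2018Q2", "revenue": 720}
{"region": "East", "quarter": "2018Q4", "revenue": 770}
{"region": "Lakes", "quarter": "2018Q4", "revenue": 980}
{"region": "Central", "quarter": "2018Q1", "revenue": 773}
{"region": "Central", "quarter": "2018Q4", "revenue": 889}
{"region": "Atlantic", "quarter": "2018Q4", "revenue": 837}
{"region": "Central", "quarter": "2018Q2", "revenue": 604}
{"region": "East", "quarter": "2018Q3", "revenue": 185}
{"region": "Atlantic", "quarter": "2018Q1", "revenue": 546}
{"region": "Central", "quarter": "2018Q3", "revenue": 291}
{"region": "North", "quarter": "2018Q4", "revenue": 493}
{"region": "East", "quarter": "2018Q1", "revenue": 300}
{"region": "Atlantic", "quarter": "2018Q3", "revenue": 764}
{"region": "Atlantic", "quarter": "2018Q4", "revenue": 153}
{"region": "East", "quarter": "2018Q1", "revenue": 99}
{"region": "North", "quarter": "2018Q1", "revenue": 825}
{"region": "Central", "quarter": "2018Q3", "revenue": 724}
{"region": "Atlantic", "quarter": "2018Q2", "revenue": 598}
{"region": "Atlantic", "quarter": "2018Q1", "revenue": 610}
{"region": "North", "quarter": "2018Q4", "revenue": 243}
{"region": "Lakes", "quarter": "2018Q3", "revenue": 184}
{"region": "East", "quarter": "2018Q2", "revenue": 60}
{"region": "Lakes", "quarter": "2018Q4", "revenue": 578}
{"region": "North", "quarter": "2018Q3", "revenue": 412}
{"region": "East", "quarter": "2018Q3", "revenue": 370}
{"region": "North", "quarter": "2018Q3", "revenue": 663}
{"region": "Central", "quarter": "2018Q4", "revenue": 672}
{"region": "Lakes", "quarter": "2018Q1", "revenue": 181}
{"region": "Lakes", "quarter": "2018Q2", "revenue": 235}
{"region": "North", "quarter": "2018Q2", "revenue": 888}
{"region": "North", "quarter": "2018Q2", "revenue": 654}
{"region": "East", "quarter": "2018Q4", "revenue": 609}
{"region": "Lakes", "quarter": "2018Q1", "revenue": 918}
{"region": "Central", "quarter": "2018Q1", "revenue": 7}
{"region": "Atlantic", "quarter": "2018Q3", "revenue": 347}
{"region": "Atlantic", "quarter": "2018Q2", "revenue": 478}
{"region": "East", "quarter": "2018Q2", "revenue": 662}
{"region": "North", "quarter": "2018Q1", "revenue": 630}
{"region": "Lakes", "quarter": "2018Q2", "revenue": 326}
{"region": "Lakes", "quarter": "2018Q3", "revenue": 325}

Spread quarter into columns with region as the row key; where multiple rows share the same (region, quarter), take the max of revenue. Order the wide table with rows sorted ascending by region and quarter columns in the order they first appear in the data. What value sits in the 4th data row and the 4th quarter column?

325

With rows sorted ascending by region, row 4 is region=Lakes. quarter columns in first-appearance order: 2018Q2, 2018Q4, 2018Q1, 2018Q3; column 4 is 2018Q3.
Long rows with region=Lakes, quarter=2018Q3: max(184, 325) = 325.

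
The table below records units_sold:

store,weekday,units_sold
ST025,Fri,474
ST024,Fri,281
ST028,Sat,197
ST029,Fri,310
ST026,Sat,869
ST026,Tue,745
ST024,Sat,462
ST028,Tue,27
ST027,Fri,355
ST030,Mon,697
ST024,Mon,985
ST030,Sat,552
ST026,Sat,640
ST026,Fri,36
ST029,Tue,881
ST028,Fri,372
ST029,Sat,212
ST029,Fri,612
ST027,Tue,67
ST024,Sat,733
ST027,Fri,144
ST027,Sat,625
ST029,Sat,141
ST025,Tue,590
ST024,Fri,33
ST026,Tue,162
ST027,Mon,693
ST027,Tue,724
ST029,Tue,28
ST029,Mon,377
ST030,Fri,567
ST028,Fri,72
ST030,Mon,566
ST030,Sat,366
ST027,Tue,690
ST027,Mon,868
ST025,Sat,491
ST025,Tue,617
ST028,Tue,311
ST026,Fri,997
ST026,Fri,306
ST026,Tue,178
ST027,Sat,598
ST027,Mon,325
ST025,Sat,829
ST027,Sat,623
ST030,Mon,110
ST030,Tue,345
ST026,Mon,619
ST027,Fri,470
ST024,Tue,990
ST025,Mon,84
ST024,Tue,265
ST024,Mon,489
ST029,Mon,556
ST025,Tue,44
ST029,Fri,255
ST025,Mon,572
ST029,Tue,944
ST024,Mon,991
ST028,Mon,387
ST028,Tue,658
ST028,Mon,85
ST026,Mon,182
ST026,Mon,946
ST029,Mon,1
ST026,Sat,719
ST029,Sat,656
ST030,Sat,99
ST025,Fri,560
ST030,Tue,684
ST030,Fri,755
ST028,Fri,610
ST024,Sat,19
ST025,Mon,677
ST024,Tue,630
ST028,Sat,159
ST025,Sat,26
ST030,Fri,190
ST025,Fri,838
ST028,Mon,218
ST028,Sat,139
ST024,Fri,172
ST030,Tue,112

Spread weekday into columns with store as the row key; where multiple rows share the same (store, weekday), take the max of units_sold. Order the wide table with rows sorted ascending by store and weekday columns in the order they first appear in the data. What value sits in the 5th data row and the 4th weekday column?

387

With rows sorted ascending by store, row 5 is store=ST028. weekday columns in first-appearance order: Fri, Sat, Tue, Mon; column 4 is Mon.
Long rows with store=ST028, weekday=Mon: max(387, 85, 218) = 387.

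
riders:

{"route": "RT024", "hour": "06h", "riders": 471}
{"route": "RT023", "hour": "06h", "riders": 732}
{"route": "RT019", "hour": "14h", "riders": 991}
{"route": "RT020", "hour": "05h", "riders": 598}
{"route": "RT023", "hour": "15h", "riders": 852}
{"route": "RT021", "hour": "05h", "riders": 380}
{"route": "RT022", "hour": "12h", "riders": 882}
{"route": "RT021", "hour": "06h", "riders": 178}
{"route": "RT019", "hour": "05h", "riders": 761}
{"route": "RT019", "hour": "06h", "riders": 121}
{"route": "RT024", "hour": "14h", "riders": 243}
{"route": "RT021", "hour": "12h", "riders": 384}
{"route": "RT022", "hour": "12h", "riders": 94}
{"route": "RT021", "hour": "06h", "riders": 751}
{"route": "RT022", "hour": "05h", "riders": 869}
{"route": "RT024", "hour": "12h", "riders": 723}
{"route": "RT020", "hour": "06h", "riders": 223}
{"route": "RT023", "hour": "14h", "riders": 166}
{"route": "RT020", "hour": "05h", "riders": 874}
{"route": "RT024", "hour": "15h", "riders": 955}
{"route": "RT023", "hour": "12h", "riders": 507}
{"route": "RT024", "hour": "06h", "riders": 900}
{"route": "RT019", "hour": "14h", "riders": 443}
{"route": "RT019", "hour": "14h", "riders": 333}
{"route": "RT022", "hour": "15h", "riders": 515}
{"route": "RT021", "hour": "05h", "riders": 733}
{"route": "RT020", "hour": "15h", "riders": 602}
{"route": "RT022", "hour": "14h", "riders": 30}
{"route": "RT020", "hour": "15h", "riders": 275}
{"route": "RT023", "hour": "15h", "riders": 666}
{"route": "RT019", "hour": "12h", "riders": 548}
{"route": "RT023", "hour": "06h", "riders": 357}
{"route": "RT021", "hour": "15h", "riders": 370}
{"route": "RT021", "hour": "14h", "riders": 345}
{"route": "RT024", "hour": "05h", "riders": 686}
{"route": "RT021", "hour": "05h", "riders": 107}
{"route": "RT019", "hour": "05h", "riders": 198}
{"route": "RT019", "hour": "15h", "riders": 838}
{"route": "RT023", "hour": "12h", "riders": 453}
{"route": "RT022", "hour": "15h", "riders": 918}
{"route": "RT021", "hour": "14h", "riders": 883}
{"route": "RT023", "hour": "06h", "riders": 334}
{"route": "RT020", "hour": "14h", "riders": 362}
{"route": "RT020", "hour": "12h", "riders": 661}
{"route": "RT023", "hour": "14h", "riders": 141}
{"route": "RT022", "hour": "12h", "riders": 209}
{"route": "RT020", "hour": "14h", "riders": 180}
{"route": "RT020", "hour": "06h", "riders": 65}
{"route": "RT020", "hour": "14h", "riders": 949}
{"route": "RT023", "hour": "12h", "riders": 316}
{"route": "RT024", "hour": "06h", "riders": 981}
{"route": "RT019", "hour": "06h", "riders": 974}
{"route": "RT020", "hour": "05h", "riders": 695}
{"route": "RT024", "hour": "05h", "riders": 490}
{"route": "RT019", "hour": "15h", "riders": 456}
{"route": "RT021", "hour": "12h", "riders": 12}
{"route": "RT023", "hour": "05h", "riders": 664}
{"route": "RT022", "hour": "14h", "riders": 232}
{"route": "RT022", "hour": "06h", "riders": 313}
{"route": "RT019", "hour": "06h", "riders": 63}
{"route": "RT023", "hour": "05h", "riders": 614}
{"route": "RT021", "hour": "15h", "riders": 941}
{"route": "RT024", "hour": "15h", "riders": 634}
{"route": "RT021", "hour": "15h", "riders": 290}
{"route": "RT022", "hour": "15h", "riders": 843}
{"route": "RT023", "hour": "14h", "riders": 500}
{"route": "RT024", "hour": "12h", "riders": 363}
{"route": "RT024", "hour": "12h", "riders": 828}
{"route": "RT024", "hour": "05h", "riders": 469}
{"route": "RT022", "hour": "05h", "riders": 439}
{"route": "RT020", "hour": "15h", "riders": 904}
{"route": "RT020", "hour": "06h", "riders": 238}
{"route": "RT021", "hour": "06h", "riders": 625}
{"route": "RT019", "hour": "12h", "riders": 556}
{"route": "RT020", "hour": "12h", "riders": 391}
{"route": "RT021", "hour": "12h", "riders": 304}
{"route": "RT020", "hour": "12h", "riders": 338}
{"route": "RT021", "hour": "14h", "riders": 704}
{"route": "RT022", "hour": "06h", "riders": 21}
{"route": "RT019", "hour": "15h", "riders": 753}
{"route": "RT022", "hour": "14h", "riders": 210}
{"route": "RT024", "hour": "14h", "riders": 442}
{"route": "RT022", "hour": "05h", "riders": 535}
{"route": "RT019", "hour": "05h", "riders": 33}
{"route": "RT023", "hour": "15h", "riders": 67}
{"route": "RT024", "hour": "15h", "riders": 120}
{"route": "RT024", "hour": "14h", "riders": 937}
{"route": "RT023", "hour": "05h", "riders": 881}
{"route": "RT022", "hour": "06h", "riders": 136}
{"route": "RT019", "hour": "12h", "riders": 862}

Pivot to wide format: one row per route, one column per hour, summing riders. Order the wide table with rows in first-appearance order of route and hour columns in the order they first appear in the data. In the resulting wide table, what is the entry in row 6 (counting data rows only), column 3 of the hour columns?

With rows in first-appearance order of route, row 6 is route=RT022. hour columns in first-appearance order: 06h, 14h, 05h, 15h, 12h; column 3 is 05h.
Long rows with route=RT022, hour=05h: 869 + 439 + 535 = 1843.

1843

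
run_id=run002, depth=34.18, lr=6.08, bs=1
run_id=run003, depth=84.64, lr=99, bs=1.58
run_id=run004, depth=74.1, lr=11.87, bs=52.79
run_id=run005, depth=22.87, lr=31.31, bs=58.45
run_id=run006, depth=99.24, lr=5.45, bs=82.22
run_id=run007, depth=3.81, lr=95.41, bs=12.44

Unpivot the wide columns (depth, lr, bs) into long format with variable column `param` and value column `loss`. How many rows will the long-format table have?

18

6 run_id values × 3 melted columns = 18 rows.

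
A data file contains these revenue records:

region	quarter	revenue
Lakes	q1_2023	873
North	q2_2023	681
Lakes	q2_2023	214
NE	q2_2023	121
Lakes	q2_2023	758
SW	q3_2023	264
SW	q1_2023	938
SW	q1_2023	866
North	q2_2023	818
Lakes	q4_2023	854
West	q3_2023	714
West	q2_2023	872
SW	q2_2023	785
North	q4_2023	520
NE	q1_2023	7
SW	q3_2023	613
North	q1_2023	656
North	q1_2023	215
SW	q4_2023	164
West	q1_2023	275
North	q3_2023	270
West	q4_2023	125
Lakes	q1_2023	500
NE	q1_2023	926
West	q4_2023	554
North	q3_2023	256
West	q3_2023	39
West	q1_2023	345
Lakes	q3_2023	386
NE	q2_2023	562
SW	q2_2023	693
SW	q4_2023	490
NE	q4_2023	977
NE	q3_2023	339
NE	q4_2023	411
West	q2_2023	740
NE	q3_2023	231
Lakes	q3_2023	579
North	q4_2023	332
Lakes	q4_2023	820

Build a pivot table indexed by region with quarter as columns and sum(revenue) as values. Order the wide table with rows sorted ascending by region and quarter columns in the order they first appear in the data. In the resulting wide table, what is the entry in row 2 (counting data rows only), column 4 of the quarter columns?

With rows sorted ascending by region, row 2 is region=NE. quarter columns in first-appearance order: q1_2023, q2_2023, q3_2023, q4_2023; column 4 is q4_2023.
Long rows with region=NE, quarter=q4_2023: 977 + 411 = 1388.

1388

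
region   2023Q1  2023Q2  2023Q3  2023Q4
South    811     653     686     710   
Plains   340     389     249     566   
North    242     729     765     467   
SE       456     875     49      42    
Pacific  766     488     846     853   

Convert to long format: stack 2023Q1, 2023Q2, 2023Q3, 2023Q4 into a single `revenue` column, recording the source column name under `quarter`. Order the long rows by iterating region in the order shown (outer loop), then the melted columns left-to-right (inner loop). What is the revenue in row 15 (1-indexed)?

20 rows total (5 × 4). Row 15: index ⌊(15-1)/4⌋ = 3 into region → SE; (15-1) mod 4 = 2 into the melted columns → 2023Q3.
So row 15 is (SE, 2023Q3, 49); revenue = 49.

49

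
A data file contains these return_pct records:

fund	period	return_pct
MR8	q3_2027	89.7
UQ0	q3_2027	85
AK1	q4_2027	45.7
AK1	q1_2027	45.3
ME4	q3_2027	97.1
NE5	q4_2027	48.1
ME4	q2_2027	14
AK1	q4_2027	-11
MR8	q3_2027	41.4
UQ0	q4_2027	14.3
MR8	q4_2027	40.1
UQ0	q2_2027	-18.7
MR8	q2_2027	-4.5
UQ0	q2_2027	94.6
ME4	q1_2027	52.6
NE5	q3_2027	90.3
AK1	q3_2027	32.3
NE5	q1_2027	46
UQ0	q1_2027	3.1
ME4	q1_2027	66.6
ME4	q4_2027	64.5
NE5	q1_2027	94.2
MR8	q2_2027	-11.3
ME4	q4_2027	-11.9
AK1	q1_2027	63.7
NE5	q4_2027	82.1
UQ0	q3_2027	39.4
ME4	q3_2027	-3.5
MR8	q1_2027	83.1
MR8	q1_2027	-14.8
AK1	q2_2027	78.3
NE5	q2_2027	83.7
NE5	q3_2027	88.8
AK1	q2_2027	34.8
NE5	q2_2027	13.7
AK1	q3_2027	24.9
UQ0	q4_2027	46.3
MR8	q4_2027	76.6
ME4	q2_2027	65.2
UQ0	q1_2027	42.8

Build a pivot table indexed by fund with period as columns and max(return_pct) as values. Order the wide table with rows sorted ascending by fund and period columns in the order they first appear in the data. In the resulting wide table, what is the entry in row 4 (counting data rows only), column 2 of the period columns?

82.1

With rows sorted ascending by fund, row 4 is fund=NE5. period columns in first-appearance order: q3_2027, q4_2027, q1_2027, q2_2027; column 2 is q4_2027.
Long rows with fund=NE5, period=q4_2027: max(48.1, 82.1) = 82.1.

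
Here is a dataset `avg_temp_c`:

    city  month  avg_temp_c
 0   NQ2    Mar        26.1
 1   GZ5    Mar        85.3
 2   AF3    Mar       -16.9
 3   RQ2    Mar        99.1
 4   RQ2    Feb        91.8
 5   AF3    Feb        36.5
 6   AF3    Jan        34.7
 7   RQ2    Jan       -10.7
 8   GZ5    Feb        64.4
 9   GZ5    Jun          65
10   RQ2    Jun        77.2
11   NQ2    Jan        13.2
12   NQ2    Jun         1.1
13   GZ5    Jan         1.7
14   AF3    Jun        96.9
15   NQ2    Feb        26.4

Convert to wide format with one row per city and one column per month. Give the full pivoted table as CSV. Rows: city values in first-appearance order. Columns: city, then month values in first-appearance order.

city,Mar,Feb,Jan,Jun
NQ2,26.1,26.4,13.2,1.1
GZ5,85.3,64.4,1.7,65
AF3,-16.9,36.5,34.7,96.9
RQ2,99.1,91.8,-10.7,77.2

Columns: city plus the 4 distinct month values (Mar, Feb, Jan, Jun).
For example, row NQ2 column Mar takes avg_temp_c=26.1 from the long row (NQ2, Mar).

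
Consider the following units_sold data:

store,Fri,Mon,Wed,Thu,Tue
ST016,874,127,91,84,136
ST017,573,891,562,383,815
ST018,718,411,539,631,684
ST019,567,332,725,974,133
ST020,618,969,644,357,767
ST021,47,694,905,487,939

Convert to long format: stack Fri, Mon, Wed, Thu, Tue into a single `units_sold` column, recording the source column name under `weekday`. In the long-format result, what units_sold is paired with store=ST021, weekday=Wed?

Unpivoting turns each (store, wide-column) pair into one long row.
The wide cell at row ST021, column Wed holds 905, so the long row (ST021, Wed) has units_sold=905.

905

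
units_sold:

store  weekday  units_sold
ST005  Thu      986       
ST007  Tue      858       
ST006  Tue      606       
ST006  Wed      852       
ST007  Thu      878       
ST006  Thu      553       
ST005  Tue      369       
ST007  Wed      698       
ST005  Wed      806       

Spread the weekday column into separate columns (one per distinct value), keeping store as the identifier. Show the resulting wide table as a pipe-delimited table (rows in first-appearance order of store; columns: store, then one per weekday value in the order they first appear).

Columns: store plus the 3 distinct weekday values (Thu, Tue, Wed).
For example, row ST005 column Thu takes units_sold=986 from the long row (ST005, Thu).

| store | Thu | Tue | Wed |
| ST005 | 986 | 369 | 806 |
| ST007 | 878 | 858 | 698 |
| ST006 | 553 | 606 | 852 |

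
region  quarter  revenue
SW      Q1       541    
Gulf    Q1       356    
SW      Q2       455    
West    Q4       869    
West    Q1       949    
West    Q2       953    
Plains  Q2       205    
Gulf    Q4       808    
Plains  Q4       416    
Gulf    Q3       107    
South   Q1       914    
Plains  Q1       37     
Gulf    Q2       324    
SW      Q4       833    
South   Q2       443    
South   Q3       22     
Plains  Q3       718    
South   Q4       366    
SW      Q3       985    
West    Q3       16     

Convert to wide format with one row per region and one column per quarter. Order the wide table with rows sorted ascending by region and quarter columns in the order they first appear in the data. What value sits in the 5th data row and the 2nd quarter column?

953

With rows sorted ascending by region, row 5 is region=West. quarter columns in first-appearance order: Q1, Q2, Q4, Q3; column 2 is Q2.
Long rows with region=West, quarter=Q2: revenue = 953.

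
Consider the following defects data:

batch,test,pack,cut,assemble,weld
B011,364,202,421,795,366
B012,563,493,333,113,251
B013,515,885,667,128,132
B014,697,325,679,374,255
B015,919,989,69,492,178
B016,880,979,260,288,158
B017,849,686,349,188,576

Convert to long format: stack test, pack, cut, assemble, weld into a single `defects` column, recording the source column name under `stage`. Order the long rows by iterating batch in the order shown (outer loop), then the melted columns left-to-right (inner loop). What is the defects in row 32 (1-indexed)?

35 rows total (7 × 5). Row 32: index ⌊(32-1)/5⌋ = 6 into batch → B017; (32-1) mod 5 = 1 into the melted columns → pack.
So row 32 is (B017, pack, 686); defects = 686.

686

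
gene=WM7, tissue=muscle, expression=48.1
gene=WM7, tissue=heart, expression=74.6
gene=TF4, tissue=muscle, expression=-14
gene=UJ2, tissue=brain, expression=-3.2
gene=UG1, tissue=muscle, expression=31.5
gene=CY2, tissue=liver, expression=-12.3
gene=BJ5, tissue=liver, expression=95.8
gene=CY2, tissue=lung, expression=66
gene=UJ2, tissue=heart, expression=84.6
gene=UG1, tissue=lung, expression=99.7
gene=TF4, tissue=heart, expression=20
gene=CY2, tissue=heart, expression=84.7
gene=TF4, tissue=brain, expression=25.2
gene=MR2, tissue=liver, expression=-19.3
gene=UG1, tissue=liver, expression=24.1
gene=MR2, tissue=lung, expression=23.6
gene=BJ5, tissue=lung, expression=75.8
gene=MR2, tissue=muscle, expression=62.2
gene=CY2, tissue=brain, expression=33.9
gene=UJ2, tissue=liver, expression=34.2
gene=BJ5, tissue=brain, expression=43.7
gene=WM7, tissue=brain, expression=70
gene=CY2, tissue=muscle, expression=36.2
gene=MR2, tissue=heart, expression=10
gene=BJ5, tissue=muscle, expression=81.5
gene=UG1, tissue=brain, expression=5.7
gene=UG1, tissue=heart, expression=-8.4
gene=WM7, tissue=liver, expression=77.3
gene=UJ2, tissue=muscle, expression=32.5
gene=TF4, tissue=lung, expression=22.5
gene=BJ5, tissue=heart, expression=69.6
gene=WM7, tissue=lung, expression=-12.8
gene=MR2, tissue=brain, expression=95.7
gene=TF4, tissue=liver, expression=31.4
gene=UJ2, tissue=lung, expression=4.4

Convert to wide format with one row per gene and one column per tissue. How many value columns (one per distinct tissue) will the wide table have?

5

5 distinct tissue values: brain, lung, heart, liver, muscle.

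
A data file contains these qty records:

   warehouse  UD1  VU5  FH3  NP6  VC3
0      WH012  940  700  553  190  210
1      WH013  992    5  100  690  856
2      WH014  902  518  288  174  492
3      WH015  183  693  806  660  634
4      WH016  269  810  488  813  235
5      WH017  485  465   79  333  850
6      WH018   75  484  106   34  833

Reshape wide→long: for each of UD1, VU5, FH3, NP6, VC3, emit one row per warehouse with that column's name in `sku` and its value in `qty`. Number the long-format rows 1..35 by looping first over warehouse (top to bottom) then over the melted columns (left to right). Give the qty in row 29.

333

35 rows total (7 × 5). Row 29: index ⌊(29-1)/5⌋ = 5 into warehouse → WH017; (29-1) mod 5 = 3 into the melted columns → NP6.
So row 29 is (WH017, NP6, 333); qty = 333.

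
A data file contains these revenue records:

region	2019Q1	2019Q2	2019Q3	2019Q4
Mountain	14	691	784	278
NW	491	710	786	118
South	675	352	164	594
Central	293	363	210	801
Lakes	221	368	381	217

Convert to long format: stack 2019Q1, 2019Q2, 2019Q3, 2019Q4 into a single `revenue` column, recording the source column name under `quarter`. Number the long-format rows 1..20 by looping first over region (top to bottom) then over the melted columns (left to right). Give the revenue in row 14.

363

20 rows total (5 × 4). Row 14: index ⌊(14-1)/4⌋ = 3 into region → Central; (14-1) mod 4 = 1 into the melted columns → 2019Q2.
So row 14 is (Central, 2019Q2, 363); revenue = 363.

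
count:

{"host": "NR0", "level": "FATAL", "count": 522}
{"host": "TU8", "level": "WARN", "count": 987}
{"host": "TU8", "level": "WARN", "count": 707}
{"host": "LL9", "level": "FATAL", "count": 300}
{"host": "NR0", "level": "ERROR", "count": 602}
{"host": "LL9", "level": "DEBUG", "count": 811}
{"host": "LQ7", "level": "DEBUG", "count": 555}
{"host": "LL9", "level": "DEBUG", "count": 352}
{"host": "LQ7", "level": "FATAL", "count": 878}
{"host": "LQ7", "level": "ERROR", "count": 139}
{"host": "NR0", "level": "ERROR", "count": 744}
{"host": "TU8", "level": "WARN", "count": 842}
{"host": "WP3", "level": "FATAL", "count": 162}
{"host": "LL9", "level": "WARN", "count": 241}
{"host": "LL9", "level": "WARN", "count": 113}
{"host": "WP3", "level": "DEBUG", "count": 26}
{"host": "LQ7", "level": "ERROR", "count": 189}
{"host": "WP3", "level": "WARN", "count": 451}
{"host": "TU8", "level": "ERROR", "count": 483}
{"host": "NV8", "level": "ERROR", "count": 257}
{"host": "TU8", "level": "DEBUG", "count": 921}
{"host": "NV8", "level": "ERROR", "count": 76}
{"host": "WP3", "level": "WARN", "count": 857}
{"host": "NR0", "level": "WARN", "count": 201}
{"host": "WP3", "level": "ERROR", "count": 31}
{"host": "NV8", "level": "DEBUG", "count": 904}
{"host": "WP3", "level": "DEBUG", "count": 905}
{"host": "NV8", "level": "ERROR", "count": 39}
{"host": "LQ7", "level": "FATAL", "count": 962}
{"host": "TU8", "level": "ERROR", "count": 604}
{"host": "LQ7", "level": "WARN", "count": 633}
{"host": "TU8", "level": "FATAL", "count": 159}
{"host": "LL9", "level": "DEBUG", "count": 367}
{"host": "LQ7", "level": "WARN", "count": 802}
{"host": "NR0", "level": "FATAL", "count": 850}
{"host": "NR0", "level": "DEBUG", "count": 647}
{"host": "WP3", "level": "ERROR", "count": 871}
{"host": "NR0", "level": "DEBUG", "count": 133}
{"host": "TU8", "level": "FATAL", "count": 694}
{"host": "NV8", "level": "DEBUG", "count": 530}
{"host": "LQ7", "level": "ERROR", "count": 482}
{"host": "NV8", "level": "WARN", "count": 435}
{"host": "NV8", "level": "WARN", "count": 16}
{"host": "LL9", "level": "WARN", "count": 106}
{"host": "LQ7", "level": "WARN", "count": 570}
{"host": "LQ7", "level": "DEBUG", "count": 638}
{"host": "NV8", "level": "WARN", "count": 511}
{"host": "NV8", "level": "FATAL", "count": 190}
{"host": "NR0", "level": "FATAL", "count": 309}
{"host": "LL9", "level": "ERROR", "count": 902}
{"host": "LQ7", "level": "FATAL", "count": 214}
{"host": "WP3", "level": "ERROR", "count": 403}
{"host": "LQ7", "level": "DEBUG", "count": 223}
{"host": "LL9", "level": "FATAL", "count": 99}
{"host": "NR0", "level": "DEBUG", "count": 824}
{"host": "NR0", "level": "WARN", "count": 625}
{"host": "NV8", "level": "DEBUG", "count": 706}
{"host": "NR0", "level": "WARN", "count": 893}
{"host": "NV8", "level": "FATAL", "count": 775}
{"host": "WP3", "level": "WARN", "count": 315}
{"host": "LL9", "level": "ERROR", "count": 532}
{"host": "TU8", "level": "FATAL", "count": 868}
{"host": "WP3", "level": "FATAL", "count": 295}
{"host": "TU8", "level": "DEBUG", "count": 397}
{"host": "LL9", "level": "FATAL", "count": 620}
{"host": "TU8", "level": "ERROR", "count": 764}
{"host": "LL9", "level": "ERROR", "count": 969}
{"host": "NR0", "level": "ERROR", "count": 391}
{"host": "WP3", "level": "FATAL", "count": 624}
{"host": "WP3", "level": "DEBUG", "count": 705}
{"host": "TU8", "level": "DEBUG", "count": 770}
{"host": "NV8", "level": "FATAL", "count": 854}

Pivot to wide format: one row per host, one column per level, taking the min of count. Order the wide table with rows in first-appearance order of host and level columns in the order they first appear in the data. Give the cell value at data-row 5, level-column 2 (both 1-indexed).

315

With rows in first-appearance order of host, row 5 is host=WP3. level columns in first-appearance order: FATAL, WARN, ERROR, DEBUG; column 2 is WARN.
Long rows with host=WP3, level=WARN: min(451, 857, 315) = 315.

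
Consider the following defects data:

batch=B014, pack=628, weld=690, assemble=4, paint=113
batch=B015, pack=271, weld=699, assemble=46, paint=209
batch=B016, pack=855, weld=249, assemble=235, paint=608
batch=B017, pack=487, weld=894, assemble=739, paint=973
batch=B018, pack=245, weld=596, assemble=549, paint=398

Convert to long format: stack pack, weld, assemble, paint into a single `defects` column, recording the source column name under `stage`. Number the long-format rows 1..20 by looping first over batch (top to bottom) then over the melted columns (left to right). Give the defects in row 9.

20 rows total (5 × 4). Row 9: index ⌊(9-1)/4⌋ = 2 into batch → B016; (9-1) mod 4 = 0 into the melted columns → pack.
So row 9 is (B016, pack, 855); defects = 855.

855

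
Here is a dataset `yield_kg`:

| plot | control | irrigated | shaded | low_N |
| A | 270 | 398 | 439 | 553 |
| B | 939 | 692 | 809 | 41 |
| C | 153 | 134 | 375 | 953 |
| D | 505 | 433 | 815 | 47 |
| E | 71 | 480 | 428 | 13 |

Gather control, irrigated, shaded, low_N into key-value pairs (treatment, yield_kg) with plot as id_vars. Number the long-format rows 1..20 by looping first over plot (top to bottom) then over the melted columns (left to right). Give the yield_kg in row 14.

20 rows total (5 × 4). Row 14: index ⌊(14-1)/4⌋ = 3 into plot → D; (14-1) mod 4 = 1 into the melted columns → irrigated.
So row 14 is (D, irrigated, 433); yield_kg = 433.

433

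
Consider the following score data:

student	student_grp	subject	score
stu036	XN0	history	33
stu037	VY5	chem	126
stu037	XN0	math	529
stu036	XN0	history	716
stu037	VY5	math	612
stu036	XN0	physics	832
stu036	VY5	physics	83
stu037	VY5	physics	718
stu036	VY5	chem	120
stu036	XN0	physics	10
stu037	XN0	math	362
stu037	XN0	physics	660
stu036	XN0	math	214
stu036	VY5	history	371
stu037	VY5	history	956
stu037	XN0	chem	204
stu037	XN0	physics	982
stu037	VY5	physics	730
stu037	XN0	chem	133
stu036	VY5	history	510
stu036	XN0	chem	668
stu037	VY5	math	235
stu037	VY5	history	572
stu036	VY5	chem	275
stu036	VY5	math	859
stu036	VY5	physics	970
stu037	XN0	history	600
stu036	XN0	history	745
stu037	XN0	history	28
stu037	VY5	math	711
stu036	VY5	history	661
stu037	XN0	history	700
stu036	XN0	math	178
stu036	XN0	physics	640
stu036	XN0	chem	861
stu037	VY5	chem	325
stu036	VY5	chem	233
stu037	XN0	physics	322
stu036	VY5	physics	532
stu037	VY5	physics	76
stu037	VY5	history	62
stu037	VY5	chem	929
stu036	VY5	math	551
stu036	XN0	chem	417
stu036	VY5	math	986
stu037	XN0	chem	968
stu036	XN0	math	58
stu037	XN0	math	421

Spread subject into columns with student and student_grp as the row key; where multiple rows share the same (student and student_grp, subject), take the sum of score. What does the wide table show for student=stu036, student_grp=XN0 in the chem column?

1946

Rows with student=stu036, student_grp=XN0 and subject=chem: score values are 668, 861, 417.
668 + 861 + 417 = 1946.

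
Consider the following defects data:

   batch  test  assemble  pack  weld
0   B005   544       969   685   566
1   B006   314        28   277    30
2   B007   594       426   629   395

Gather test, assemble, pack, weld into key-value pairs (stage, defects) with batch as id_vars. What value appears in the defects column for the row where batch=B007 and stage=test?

Unpivoting turns each (batch, wide-column) pair into one long row.
The wide cell at row B007, column test holds 594, so the long row (B007, test) has defects=594.

594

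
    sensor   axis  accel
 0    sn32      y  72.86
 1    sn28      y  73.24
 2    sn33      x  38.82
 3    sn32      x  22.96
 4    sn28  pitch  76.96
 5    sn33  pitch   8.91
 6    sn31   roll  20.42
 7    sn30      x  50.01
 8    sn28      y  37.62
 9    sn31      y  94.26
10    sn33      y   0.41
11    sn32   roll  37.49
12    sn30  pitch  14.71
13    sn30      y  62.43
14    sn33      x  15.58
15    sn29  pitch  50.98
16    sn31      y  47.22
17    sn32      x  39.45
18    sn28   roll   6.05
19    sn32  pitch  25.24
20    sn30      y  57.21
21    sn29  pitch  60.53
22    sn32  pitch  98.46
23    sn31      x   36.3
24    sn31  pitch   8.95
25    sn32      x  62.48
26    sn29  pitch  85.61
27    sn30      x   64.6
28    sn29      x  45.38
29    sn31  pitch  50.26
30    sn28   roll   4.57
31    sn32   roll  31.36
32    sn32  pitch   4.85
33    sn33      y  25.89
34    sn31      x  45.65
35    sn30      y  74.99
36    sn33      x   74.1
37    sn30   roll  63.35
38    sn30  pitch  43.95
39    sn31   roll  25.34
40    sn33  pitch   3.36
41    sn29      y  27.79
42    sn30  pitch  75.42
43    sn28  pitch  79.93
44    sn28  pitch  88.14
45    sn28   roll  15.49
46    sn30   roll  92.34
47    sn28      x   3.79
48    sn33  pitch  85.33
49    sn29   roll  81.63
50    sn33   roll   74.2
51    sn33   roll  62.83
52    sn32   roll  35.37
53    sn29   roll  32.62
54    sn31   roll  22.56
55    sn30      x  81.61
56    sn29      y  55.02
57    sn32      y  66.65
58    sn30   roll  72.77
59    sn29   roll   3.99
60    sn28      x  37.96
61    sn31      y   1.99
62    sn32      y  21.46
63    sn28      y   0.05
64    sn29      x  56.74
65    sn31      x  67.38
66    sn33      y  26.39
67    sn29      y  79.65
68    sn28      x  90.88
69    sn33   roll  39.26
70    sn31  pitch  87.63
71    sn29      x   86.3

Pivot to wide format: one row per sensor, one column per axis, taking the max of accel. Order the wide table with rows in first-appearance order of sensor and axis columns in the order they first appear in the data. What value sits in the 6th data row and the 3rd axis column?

With rows in first-appearance order of sensor, row 6 is sensor=sn29. axis columns in first-appearance order: y, x, pitch, roll; column 3 is pitch.
Long rows with sensor=sn29, axis=pitch: max(50.98, 60.53, 85.61) = 85.61.

85.61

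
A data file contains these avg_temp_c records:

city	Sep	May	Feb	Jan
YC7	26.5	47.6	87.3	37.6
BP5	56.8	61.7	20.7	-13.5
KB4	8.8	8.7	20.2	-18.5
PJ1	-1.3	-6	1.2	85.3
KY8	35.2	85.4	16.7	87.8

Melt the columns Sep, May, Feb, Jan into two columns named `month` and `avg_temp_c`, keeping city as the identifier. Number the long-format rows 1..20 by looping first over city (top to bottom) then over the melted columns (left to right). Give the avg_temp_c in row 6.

20 rows total (5 × 4). Row 6: index ⌊(6-1)/4⌋ = 1 into city → BP5; (6-1) mod 4 = 1 into the melted columns → May.
So row 6 is (BP5, May, 61.7); avg_temp_c = 61.7.

61.7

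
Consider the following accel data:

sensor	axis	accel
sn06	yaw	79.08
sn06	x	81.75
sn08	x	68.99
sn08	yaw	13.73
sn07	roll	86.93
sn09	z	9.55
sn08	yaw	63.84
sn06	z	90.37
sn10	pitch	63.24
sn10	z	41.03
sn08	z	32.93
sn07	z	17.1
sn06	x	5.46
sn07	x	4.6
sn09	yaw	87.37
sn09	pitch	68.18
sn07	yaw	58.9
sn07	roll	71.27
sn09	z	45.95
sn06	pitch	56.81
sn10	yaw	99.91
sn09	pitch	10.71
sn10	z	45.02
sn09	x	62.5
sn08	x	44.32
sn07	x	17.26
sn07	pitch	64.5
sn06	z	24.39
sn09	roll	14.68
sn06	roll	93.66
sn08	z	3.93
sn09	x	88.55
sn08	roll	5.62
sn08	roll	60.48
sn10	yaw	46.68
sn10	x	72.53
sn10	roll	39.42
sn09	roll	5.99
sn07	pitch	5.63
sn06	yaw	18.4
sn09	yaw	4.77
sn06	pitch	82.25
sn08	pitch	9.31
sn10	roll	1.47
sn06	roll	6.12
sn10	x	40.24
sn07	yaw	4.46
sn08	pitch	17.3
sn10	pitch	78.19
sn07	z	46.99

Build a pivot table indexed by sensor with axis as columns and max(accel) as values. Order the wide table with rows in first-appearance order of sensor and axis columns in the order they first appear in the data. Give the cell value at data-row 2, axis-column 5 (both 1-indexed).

17.3

With rows in first-appearance order of sensor, row 2 is sensor=sn08. axis columns in first-appearance order: yaw, x, roll, z, pitch; column 5 is pitch.
Long rows with sensor=sn08, axis=pitch: max(9.31, 17.3) = 17.3.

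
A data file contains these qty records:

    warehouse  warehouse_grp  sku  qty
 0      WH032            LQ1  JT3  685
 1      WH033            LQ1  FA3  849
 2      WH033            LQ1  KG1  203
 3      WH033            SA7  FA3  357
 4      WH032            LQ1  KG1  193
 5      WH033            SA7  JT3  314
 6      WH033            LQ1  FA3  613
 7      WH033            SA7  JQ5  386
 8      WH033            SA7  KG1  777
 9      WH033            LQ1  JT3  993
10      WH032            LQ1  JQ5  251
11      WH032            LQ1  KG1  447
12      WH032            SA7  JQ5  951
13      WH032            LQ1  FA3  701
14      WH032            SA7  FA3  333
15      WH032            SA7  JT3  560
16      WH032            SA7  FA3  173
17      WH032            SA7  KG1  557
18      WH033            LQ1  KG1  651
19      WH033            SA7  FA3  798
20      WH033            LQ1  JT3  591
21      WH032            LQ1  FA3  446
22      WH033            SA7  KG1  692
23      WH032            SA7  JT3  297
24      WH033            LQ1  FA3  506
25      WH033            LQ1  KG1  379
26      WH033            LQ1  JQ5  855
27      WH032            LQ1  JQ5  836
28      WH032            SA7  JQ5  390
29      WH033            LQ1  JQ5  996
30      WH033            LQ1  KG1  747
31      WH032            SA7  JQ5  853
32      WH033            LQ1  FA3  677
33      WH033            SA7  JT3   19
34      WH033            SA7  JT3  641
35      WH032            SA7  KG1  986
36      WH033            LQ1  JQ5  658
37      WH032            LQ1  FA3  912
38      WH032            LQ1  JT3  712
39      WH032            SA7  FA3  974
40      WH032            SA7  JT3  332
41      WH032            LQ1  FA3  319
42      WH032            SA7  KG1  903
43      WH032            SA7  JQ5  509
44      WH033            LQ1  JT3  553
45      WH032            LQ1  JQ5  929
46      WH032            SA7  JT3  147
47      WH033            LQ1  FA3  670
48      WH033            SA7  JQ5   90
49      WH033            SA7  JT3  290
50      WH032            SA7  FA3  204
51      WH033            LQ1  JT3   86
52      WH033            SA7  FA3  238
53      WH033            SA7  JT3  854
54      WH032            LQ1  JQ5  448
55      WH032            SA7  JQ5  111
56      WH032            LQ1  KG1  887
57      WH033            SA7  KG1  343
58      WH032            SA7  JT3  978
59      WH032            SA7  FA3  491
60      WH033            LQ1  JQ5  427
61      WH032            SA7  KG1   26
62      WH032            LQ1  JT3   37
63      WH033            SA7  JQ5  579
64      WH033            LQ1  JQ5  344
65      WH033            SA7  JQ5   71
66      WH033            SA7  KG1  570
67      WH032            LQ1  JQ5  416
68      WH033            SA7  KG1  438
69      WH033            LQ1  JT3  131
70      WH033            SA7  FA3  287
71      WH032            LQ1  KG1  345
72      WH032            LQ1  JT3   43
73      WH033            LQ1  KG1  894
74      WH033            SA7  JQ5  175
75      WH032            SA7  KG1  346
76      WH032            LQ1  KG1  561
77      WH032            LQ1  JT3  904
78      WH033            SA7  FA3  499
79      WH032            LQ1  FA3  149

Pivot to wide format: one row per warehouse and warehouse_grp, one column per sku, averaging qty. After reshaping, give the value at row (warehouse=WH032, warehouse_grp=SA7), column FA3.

435

Rows with warehouse=WH032, warehouse_grp=SA7 and sku=FA3: qty values are 333, 173, 974, 204, 491.
(333 + 173 + 974 + 204 + 491) / 5 = 435.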